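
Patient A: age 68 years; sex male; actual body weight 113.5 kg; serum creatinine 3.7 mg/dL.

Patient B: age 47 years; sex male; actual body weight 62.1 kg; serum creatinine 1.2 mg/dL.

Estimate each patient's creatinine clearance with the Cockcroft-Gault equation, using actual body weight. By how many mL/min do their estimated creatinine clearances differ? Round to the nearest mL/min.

36 mL/min

Patient A: CrCl = (140 − 68) × 113.5 / (72 × 3.7) = 8172.0 / 266.40 ≈ 30.7 mL/min
Patient B: CrCl = (140 − 47) × 62.1 / (72 × 1.2) = 5775.3 / 86.40 ≈ 66.8 mL/min
|30.7 − 66.8| = 36.1 mL/min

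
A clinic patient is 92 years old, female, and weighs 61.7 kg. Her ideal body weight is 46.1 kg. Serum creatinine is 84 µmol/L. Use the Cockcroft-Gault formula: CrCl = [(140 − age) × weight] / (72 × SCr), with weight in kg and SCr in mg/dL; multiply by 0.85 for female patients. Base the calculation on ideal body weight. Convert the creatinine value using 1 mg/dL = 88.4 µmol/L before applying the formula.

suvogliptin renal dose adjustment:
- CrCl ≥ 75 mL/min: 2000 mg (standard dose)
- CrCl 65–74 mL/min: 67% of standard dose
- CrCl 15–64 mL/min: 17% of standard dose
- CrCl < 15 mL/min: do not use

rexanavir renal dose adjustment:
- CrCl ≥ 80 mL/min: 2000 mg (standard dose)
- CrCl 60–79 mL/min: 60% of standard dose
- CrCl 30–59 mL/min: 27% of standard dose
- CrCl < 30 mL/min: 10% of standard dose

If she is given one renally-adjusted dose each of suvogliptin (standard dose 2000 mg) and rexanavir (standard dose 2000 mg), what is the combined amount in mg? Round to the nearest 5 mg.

SCr = 84 / 88.4 = 0.95 mg/dL
CrCl = (140 − 92) × 46.1 / (72 × 0.95) × 0.85 = 2212.8 / 68.40 × 0.85 ≈ 27.5 mL/min
CrCl ≈ 27 mL/min.
suvogliptin: 15–64 mL/min → 17% of 2000 mg = 340 mg.
rexanavir: < 30 mL/min → 10% of 2000 mg = 200 mg.
Total = 340 + 200 = 540 mg.

540 mg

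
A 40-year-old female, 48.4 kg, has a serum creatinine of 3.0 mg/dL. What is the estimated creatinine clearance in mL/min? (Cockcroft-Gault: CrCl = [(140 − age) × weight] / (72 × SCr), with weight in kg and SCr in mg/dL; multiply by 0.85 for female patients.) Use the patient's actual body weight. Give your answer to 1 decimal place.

19.0 mL/min

CrCl = (140 − 40) × 48.4 / (72 × 3) × 0.85 = 4840.0 / 216.00 × 0.85 ≈ 19.0 mL/min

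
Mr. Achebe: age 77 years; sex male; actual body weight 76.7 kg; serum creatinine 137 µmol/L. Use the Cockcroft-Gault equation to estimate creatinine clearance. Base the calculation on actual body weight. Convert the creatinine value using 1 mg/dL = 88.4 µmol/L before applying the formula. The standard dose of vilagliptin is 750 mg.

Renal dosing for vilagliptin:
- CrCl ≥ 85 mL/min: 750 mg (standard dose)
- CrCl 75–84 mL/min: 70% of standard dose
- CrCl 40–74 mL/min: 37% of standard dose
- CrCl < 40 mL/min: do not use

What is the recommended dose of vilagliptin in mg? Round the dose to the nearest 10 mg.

SCr = 137 / 88.4 = 1.55 mg/dL
CrCl = (140 − 77) × 76.7 / (72 × 1.55) = 4832.1 / 111.60 ≈ 43.3 mL/min
CrCl ≈ 43 mL/min → bracket 40–74 mL/min.
37% of 750 mg = 277.5 mg → 280 mg

280 mg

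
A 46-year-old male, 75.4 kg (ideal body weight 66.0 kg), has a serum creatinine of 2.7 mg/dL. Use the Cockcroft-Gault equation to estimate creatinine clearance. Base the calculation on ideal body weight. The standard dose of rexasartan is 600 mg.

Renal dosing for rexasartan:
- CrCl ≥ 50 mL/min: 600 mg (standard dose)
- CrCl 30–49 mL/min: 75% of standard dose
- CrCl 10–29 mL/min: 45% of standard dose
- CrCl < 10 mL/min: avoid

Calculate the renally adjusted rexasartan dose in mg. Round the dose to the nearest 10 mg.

450 mg

CrCl = (140 − 46) × 66 / (72 × 2.7) = 6204.0 / 194.40 ≈ 31.9 mL/min
CrCl ≈ 32 mL/min → bracket 30–49 mL/min.
75% of 600 mg = 450 mg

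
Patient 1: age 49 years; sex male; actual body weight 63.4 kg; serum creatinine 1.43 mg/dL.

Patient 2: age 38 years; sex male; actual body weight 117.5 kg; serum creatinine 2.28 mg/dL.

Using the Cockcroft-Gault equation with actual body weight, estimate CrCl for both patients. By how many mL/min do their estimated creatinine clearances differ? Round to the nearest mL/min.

Patient 1: CrCl = (140 − 49) × 63.4 / (72 × 1.43) = 5769.4 / 102.96 ≈ 56.0 mL/min
Patient 2: CrCl = (140 − 38) × 117.5 / (72 × 2.28) = 11985.0 / 164.16 ≈ 73.0 mL/min
|56.0 − 73.0| = 17.0 mL/min

17 mL/min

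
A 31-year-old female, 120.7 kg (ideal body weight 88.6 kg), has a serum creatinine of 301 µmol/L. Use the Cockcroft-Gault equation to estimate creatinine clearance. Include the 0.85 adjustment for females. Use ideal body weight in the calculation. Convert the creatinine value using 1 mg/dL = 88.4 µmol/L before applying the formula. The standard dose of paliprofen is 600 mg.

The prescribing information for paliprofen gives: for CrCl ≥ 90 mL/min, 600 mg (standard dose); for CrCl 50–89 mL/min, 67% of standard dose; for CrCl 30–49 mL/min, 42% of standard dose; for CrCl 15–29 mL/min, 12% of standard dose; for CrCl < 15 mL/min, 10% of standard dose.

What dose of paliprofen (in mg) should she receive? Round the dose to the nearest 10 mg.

250 mg

SCr = 301 / 88.4 = 3.405 mg/dL
CrCl = (140 − 31) × 88.6 / (72 × 3.405) × 0.85 = 9657.4 / 245.16 × 0.85 ≈ 33.5 mL/min
CrCl ≈ 33 mL/min → bracket 30–49 mL/min.
42% of 600 mg = 252 mg → 250 mg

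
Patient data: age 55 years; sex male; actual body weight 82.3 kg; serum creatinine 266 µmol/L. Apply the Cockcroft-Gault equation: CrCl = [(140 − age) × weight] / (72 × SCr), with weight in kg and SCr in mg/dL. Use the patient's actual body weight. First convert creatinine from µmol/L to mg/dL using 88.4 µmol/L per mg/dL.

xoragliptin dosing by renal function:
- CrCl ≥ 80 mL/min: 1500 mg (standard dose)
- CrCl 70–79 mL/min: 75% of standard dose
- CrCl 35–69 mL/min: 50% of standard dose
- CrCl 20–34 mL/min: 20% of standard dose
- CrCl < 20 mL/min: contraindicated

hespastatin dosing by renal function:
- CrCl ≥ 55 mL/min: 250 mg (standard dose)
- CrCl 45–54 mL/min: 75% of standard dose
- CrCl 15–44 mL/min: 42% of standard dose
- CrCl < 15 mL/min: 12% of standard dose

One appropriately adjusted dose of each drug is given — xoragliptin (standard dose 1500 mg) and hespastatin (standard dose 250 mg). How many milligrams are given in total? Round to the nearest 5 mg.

405 mg

SCr = 266 / 88.4 = 3.009 mg/dL
CrCl = (140 − 55) × 82.3 / (72 × 3.009) = 6995.5 / 216.65 ≈ 32.3 mL/min
CrCl ≈ 32 mL/min.
xoragliptin: 20–34 mL/min → 20% of 1500 mg = 300 mg.
hespastatin: 15–44 mL/min → 42% of 250 mg = 105 mg.
Total = 300 + 105 = 405 mg.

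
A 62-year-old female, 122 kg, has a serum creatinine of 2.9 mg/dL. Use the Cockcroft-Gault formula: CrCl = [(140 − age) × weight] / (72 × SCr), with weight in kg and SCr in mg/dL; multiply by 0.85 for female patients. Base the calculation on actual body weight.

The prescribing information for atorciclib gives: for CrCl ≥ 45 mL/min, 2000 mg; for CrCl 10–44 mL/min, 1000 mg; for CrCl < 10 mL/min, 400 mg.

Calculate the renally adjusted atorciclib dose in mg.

CrCl = (140 − 62) × 122 / (72 × 2.9) × 0.85 = 9516.0 / 208.80 × 0.85 ≈ 38.7 mL/min
CrCl ≈ 39 mL/min → bracket 10–44 mL/min.
Dose for this bracket: 1000 mg.

1000 mg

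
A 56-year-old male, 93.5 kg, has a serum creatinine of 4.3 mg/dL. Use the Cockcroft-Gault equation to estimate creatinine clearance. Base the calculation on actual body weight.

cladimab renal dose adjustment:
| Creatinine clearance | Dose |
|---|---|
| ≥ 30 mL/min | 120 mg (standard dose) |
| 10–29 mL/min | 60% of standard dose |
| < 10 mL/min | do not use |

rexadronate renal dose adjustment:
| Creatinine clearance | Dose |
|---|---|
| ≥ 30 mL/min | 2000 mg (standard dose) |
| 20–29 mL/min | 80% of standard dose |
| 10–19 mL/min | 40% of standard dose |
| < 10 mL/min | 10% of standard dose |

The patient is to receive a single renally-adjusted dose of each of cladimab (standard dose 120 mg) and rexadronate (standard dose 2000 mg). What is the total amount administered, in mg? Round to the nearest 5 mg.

1670 mg

CrCl = (140 − 56) × 93.5 / (72 × 4.3) = 7854.0 / 309.60 ≈ 25.4 mL/min
CrCl ≈ 25 mL/min.
cladimab: 10–29 mL/min → 60% of 120 mg = 72 mg.
rexadronate: 20–29 mL/min → 80% of 2000 mg = 1600 mg.
Total = 72 + 1600 = 1672 mg.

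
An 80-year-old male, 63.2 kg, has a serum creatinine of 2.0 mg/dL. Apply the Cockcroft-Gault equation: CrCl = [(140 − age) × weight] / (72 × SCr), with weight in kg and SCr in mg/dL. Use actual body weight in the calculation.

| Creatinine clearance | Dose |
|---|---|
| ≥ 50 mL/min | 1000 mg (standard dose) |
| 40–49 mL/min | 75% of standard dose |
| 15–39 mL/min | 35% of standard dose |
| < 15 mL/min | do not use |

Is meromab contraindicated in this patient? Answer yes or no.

no

CrCl = (140 − 80) × 63.2 / (72 × 2) = 3792.0 / 144.00 ≈ 26.3 mL/min
CrCl ≈ 26 mL/min, which is ≥ 15 mL/min.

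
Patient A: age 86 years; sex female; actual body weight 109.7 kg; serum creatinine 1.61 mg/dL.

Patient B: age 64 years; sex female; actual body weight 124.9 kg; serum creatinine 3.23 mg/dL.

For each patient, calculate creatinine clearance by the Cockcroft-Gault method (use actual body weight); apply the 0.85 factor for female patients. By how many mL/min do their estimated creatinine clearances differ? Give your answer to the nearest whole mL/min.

9 mL/min

Patient A: CrCl = (140 − 86) × 109.7 / (72 × 1.61) × 0.85 = 5923.8 / 115.92 × 0.85 ≈ 43.4 mL/min
Patient B: CrCl = (140 − 64) × 124.9 / (72 × 3.23) × 0.85 = 9492.4 / 232.56 × 0.85 ≈ 34.7 mL/min
|43.4 − 34.7| = 8.7 mL/min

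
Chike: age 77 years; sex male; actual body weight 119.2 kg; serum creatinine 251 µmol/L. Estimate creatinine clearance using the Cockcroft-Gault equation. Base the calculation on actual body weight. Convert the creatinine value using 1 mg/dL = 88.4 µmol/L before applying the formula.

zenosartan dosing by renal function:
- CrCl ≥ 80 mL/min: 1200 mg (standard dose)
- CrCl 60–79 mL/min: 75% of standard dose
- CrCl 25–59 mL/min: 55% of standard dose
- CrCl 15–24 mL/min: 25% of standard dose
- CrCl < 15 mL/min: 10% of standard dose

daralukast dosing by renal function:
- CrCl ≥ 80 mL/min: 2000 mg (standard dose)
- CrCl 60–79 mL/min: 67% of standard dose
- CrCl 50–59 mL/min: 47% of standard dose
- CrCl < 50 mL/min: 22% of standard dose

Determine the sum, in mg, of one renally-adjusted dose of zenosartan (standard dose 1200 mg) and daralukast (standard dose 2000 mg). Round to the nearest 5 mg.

SCr = 251 / 88.4 = 2.839 mg/dL
CrCl = (140 − 77) × 119.2 / (72 × 2.839) = 7509.6 / 204.41 ≈ 36.7 mL/min
CrCl ≈ 37 mL/min.
zenosartan: 25–59 mL/min → 55% of 1200 mg = 660 mg.
daralukast: < 50 mL/min → 22% of 2000 mg = 440 mg.
Total = 660 + 440 = 1100 mg.

1100 mg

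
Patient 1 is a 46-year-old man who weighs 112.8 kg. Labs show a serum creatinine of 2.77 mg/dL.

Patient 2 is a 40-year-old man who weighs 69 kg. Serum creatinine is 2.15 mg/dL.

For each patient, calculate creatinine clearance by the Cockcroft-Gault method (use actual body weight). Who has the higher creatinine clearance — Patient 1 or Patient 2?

Patient 1

Patient 1: CrCl = (140 − 46) × 112.8 / (72 × 2.77) = 10603.2 / 199.44 ≈ 53.2 mL/min
Patient 2: CrCl = (140 − 40) × 69 / (72 × 2.15) = 6900.0 / 154.80 ≈ 44.6 mL/min
53.2 vs 44.6 mL/min → Patient 1 is higher.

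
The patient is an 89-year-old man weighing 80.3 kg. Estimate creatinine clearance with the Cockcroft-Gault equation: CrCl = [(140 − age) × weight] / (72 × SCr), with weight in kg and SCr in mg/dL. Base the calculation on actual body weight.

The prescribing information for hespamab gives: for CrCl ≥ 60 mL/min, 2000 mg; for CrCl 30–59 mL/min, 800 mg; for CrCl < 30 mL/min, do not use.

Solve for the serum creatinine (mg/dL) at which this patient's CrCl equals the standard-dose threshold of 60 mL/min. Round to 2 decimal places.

Standard dose requires CrCl ≥ 60 mL/min.
Set (140 − 89) × 80.3 / (72 × SCr) = 60
SCr = (140 − 89) × 80.3 / (72 × 60) = 0.948 mg/dL

0.95 mg/dL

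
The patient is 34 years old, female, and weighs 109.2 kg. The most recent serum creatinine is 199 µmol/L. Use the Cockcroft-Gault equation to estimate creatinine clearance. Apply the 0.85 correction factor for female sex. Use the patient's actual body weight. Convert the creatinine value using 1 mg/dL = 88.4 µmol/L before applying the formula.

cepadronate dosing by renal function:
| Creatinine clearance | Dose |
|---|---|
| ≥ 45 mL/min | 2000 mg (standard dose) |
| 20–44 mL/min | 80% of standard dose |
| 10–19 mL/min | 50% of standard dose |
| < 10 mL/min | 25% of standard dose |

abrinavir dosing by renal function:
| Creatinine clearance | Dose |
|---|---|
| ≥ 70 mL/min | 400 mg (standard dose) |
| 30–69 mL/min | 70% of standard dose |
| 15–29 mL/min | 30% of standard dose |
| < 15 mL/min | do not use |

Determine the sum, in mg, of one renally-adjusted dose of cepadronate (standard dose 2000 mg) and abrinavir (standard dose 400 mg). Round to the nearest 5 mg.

SCr = 199 / 88.4 = 2.251 mg/dL
CrCl = (140 − 34) × 109.2 / (72 × 2.251) × 0.85 = 11575.2 / 162.07 × 0.85 ≈ 60.7 mL/min
CrCl ≈ 61 mL/min.
cepadronate: ≥ 45 mL/min → 100% of 2000 mg = 2000 mg.
abrinavir: 30–69 mL/min → 70% of 400 mg = 280 mg.
Total = 2000 + 280 = 2280 mg.

2280 mg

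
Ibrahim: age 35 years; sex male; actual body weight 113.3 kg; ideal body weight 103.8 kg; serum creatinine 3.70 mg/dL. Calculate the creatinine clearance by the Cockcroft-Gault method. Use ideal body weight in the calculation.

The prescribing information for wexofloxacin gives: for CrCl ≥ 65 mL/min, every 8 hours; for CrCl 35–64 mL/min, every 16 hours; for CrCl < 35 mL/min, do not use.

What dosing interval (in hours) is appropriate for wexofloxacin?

CrCl = (140 − 35) × 103.8 / (72 × 3.7) = 10899.0 / 266.40 ≈ 40.9 mL/min
CrCl ≈ 41 mL/min → bracket 35–64 mL/min → every 16 hours.

every 16 hours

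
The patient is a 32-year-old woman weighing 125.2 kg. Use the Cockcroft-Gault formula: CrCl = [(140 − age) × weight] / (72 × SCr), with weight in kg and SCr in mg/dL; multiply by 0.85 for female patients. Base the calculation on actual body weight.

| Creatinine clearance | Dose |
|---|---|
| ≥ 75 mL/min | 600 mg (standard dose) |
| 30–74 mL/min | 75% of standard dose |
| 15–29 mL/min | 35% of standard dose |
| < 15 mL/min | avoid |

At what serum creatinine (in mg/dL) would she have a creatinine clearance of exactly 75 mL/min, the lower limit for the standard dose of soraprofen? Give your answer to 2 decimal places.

2.13 mg/dL

Standard dose requires CrCl ≥ 75 mL/min.
Set (140 − 32) × 125.2 × 0.85 / (72 × SCr) = 75
SCr = (140 − 32) × 125.2 × 0.85 / (72 × 75) = 2.128 mg/dL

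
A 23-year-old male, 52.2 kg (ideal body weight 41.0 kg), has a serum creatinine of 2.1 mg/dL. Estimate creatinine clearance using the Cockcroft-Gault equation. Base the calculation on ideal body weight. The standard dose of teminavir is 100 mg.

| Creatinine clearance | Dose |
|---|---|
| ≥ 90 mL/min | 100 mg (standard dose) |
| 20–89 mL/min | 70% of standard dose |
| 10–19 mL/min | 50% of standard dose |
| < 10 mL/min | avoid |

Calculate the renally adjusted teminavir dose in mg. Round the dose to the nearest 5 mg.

70 mg

CrCl = (140 − 23) × 41 / (72 × 2.1) = 4797.0 / 151.20 ≈ 31.7 mL/min
CrCl ≈ 32 mL/min → bracket 20–89 mL/min.
70% of 100 mg = 70 mg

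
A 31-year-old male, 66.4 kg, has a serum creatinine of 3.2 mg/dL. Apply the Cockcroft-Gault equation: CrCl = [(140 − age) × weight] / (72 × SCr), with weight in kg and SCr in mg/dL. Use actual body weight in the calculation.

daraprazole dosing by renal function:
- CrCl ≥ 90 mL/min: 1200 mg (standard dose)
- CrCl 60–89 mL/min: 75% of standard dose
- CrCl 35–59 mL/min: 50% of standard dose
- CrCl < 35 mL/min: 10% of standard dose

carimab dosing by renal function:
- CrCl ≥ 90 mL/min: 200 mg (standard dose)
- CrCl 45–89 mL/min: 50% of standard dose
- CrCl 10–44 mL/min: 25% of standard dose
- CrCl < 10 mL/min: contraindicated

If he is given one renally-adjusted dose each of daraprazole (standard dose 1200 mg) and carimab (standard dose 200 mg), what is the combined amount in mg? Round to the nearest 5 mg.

CrCl = (140 − 31) × 66.4 / (72 × 3.2) = 7237.6 / 230.40 ≈ 31.4 mL/min
CrCl ≈ 31 mL/min.
daraprazole: < 35 mL/min → 10% of 1200 mg = 120 mg.
carimab: 10–44 mL/min → 25% of 200 mg = 50 mg.
Total = 120 + 50 = 170 mg.

170 mg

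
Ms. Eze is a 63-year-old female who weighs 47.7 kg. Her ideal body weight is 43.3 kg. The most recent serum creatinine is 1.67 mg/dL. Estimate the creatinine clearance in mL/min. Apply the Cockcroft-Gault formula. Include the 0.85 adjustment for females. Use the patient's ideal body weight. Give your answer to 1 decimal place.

23.6 mL/min

CrCl = (140 − 63) × 43.3 / (72 × 1.67) × 0.85 = 3334.1 / 120.24 × 0.85 ≈ 23.6 mL/min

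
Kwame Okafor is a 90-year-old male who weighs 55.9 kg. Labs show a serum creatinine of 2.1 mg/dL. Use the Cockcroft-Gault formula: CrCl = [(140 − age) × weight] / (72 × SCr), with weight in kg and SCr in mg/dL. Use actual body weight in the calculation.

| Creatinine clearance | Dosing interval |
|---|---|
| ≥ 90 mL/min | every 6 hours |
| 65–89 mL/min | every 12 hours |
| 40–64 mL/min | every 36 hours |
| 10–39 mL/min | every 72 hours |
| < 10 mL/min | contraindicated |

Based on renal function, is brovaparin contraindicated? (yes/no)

no

CrCl = (140 − 90) × 55.9 / (72 × 2.1) = 2795.0 / 151.20 ≈ 18.5 mL/min
CrCl ≈ 18 mL/min, which is ≥ 10 mL/min.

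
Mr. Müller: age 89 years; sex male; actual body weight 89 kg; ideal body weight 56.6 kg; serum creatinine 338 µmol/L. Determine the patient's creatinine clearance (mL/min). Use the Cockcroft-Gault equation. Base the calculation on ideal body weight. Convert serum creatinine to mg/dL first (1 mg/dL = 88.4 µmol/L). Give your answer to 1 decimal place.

10.5 mL/min

SCr = 338 / 88.4 = 3.824 mg/dL
CrCl = (140 − 89) × 56.6 / (72 × 3.824) = 2886.6 / 275.33 ≈ 10.5 mL/min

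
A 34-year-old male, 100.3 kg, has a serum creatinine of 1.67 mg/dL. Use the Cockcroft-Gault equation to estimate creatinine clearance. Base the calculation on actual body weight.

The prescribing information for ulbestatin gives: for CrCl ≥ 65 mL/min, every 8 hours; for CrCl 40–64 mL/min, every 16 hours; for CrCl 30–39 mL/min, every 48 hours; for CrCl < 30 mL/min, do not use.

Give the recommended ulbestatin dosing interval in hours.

CrCl = (140 − 34) × 100.3 / (72 × 1.67) = 10631.8 / 120.24 ≈ 88.4 mL/min
CrCl ≈ 88 mL/min → bracket ≥ 65 mL/min → every 8 hours.

every 8 hours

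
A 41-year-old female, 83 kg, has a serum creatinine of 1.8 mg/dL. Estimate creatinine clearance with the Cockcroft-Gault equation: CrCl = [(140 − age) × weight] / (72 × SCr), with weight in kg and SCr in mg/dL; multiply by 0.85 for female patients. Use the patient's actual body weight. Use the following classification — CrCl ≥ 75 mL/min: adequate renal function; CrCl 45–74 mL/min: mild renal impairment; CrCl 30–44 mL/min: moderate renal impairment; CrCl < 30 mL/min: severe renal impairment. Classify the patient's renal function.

CrCl = (140 − 41) × 83 / (72 × 1.8) × 0.85 = 8217.0 / 129.60 × 0.85 ≈ 53.9 mL/min
54 mL/min falls in the 'mild renal impairment' range.

mild renal impairment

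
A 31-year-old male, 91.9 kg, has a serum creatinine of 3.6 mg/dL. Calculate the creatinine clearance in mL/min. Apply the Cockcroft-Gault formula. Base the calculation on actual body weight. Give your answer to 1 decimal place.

38.6 mL/min

CrCl = (140 − 31) × 91.9 / (72 × 3.6) = 10017.1 / 259.20 ≈ 38.6 mL/min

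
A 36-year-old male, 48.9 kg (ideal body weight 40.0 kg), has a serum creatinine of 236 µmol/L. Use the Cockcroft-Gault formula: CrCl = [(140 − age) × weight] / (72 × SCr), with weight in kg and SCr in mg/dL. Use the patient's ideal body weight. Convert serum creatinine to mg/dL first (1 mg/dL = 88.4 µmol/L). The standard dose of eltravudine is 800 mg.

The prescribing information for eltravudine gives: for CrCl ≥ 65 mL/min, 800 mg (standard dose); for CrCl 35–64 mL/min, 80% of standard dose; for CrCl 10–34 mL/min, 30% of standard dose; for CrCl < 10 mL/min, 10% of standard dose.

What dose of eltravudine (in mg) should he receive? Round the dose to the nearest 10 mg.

240 mg

SCr = 236 / 88.4 = 2.67 mg/dL
CrCl = (140 − 36) × 40 / (72 × 2.67) = 4160.0 / 192.24 ≈ 21.6 mL/min
CrCl ≈ 22 mL/min → bracket 10–34 mL/min.
30% of 800 mg = 240 mg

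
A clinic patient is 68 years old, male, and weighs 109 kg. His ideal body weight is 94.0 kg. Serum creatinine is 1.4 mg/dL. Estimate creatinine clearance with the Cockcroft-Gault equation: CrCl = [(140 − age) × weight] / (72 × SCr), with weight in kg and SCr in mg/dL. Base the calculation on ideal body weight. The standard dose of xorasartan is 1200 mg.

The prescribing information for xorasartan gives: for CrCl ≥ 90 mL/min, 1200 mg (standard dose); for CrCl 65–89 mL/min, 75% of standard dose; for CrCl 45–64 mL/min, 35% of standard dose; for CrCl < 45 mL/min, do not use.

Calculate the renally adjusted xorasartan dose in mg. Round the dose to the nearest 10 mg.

CrCl = (140 − 68) × 94 / (72 × 1.4) = 6768.0 / 100.80 ≈ 67.1 mL/min
CrCl ≈ 67 mL/min → bracket 65–89 mL/min.
75% of 1200 mg = 900 mg

900 mg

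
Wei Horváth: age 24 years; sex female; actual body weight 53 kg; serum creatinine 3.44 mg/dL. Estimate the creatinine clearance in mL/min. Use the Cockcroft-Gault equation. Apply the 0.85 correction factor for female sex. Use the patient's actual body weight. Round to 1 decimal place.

CrCl = (140 − 24) × 53 / (72 × 3.44) × 0.85 = 6148.0 / 247.68 × 0.85 ≈ 21.1 mL/min

21.1 mL/min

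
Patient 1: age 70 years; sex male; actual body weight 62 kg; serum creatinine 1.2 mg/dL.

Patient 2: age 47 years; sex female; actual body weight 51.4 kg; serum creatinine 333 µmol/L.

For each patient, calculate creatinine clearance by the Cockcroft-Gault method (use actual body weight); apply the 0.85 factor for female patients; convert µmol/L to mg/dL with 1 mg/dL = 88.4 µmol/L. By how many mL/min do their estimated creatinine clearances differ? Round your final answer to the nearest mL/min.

Patient 1: CrCl = (140 − 70) × 62 / (72 × 1.2) = 4340.0 / 86.40 ≈ 50.2 mL/min
Patient 2: SCr = 333 / 88.4 = 3.767 mg/dL
Patient 2: CrCl = (140 − 47) × 51.4 / (72 × 3.767) × 0.85 = 4780.2 / 271.22 × 0.85 ≈ 15.0 mL/min
|50.2 − 15.0| = 35.2 mL/min

35 mL/min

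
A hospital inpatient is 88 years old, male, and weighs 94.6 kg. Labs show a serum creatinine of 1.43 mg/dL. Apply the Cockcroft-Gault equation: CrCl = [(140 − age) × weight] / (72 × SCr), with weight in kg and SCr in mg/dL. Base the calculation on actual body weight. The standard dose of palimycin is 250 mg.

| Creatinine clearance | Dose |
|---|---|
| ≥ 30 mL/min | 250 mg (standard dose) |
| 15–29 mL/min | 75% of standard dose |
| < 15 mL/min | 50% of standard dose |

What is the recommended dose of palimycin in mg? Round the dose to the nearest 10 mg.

250 mg

CrCl = (140 − 88) × 94.6 / (72 × 1.43) = 4919.2 / 102.96 ≈ 47.8 mL/min
CrCl ≈ 48 mL/min → bracket ≥ 30 mL/min.
100% of 250 mg = 250 mg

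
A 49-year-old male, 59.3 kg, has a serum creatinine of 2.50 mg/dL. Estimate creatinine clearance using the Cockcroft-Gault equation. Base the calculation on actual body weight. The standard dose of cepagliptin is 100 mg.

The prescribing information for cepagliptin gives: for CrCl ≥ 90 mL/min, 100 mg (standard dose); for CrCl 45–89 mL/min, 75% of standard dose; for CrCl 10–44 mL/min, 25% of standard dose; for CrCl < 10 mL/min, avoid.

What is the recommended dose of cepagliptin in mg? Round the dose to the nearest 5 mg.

25 mg

CrCl = (140 − 49) × 59.3 / (72 × 2.5) = 5396.3 / 180.00 ≈ 30.0 mL/min
CrCl ≈ 30 mL/min → bracket 10–44 mL/min.
25% of 100 mg = 25 mg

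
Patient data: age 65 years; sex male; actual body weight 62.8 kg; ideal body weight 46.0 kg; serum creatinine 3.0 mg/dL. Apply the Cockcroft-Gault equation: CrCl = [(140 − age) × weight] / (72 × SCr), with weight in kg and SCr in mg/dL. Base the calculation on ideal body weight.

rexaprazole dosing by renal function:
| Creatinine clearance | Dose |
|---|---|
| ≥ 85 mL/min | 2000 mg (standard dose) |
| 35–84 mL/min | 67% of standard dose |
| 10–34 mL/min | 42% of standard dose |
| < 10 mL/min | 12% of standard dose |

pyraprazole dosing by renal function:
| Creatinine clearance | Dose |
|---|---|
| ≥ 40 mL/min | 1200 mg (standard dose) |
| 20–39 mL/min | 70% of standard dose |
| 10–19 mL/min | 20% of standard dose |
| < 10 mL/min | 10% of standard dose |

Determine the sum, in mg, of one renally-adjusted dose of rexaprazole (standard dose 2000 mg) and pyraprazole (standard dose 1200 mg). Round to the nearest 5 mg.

CrCl = (140 − 65) × 46 / (72 × 3) = 3450.0 / 216.00 ≈ 16.0 mL/min
CrCl ≈ 16 mL/min.
rexaprazole: 10–34 mL/min → 42% of 2000 mg = 840 mg.
pyraprazole: 10–19 mL/min → 20% of 1200 mg = 240 mg.
Total = 840 + 240 = 1080 mg.

1080 mg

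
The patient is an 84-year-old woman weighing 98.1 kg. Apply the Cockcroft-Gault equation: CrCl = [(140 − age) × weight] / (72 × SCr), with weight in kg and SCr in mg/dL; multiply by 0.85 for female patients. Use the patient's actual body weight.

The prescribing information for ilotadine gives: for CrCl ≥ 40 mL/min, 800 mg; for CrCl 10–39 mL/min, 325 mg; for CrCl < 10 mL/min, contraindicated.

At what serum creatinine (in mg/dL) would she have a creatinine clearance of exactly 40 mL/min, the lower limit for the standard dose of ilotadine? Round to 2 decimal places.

1.62 mg/dL

Standard dose requires CrCl ≥ 40 mL/min.
Set (140 − 84) × 98.1 × 0.85 / (72 × SCr) = 40
SCr = (140 − 84) × 98.1 × 0.85 / (72 × 40) = 1.621 mg/dL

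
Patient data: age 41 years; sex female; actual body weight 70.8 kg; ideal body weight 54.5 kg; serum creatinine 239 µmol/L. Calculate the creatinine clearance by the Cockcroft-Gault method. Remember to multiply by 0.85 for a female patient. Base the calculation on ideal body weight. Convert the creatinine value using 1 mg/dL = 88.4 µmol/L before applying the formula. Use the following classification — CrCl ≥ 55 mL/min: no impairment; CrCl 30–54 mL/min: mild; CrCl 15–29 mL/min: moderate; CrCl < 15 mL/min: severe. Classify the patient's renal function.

SCr = 239 / 88.4 = 2.704 mg/dL
CrCl = (140 − 41) × 54.5 / (72 × 2.704) × 0.85 = 5395.5 / 194.69 × 0.85 ≈ 23.6 mL/min
24 mL/min falls in the 'moderate' range.

moderate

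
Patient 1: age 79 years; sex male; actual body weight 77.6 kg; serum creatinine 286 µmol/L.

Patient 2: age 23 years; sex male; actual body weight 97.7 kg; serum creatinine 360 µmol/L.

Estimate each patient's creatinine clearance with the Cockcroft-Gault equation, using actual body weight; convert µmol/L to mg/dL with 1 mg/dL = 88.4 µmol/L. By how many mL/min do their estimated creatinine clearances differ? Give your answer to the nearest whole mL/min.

19 mL/min

Patient 1: SCr = 286 / 88.4 = 3.235 mg/dL
Patient 1: CrCl = (140 − 79) × 77.6 / (72 × 3.235) = 4733.6 / 232.92 ≈ 20.3 mL/min
Patient 2: SCr = 360 / 88.4 = 4.072 mg/dL
Patient 2: CrCl = (140 − 23) × 97.7 / (72 × 4.072) = 11430.9 / 293.18 ≈ 39.0 mL/min
|20.3 − 39.0| = 18.7 mL/min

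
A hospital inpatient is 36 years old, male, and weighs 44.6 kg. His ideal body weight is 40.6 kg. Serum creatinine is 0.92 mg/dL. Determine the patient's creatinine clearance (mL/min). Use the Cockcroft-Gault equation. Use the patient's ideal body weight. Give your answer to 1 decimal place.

CrCl = (140 − 36) × 40.6 / (72 × 0.92) = 4222.4 / 66.24 ≈ 63.7 mL/min

63.7 mL/min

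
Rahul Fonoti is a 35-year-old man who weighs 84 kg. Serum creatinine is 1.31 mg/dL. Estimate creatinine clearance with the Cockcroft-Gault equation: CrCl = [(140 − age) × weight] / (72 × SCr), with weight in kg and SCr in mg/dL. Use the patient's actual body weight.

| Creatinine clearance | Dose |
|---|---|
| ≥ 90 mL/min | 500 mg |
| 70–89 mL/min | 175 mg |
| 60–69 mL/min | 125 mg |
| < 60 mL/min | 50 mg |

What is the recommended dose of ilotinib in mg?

500 mg

CrCl = (140 − 35) × 84 / (72 × 1.31) = 8820.0 / 94.32 ≈ 93.5 mL/min
CrCl ≈ 94 mL/min → bracket ≥ 90 mL/min.
Dose for this bracket: 500 mg.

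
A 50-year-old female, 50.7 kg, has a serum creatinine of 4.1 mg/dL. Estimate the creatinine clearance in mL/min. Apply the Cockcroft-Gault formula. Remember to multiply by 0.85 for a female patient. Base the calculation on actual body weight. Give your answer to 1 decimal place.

13.1 mL/min

CrCl = (140 − 50) × 50.7 / (72 × 4.1) × 0.85 = 4563.0 / 295.20 × 0.85 ≈ 13.1 mL/min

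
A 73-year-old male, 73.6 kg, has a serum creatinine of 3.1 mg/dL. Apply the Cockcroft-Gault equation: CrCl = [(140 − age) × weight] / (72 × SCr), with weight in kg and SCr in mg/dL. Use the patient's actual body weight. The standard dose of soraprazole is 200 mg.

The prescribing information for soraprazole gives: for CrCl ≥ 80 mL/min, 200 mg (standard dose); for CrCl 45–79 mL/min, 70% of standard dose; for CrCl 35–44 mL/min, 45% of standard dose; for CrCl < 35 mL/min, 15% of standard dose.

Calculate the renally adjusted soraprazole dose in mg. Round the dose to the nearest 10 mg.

CrCl = (140 − 73) × 73.6 / (72 × 3.1) = 4931.2 / 223.20 ≈ 22.1 mL/min
CrCl ≈ 22 mL/min → bracket < 35 mL/min.
15% of 200 mg = 30 mg

30 mg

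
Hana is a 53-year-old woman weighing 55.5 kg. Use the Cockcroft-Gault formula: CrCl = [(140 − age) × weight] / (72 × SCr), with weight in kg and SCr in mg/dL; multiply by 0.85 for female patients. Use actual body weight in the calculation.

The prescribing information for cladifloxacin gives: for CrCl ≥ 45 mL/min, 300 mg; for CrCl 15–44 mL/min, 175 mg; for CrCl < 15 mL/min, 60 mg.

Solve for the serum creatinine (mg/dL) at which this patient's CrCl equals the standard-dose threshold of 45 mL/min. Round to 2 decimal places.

Standard dose requires CrCl ≥ 45 mL/min.
Set (140 − 53) × 55.5 × 0.85 / (72 × SCr) = 45
SCr = (140 − 53) × 55.5 × 0.85 / (72 × 45) = 1.267 mg/dL

1.27 mg/dL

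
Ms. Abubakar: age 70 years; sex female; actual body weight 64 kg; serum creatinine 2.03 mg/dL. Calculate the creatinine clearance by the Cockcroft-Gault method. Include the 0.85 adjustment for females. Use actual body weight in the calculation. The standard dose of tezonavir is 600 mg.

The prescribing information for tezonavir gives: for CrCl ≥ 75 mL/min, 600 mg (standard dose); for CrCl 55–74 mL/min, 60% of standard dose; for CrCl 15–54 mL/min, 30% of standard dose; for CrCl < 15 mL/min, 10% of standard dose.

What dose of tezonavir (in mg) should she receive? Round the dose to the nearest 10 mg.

CrCl = (140 − 70) × 64 / (72 × 2.03) × 0.85 = 4480.0 / 146.16 × 0.85 ≈ 26.1 mL/min
CrCl ≈ 26 mL/min → bracket 15–54 mL/min.
30% of 600 mg = 180 mg

180 mg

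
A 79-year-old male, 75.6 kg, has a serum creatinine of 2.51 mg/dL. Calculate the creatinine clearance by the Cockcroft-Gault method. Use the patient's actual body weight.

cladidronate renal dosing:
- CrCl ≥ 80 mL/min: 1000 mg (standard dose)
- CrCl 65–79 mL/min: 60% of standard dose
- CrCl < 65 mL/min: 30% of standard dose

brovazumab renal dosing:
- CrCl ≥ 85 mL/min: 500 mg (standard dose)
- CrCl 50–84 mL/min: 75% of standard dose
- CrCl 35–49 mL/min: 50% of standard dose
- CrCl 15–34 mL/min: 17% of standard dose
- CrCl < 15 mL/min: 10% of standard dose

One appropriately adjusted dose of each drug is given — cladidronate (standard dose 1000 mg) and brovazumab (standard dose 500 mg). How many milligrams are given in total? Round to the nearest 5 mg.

385 mg

CrCl = (140 − 79) × 75.6 / (72 × 2.51) = 4611.6 / 180.72 ≈ 25.5 mL/min
CrCl ≈ 26 mL/min.
cladidronate: < 65 mL/min → 30% of 1000 mg = 300 mg.
brovazumab: 15–34 mL/min → 17% of 500 mg = 85 mg.
Total = 300 + 85 = 385 mg.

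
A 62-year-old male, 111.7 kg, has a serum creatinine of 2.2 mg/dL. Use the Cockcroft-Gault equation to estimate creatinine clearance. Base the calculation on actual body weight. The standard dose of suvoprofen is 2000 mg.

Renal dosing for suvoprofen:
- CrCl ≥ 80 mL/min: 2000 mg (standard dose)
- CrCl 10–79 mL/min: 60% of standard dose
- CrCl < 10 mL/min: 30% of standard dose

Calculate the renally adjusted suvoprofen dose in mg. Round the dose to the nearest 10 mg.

1200 mg

CrCl = (140 − 62) × 111.7 / (72 × 2.2) = 8712.6 / 158.40 ≈ 55.0 mL/min
CrCl ≈ 55 mL/min → bracket 10–79 mL/min.
60% of 2000 mg = 1200 mg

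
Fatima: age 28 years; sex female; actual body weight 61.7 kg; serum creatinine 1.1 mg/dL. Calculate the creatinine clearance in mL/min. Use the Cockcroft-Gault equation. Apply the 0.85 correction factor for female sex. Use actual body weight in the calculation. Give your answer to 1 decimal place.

CrCl = (140 − 28) × 61.7 / (72 × 1.1) × 0.85 = 6910.4 / 79.20 × 0.85 ≈ 74.2 mL/min

74.2 mL/min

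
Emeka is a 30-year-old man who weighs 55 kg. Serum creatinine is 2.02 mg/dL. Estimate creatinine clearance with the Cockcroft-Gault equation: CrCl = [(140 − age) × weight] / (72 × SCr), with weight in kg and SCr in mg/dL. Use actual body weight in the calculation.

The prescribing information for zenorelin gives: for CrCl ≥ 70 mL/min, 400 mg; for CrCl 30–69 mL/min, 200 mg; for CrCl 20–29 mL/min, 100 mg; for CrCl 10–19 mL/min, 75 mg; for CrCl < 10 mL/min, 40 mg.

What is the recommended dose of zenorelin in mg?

200 mg

CrCl = (140 − 30) × 55 / (72 × 2.02) = 6050.0 / 145.44 ≈ 41.6 mL/min
CrCl ≈ 42 mL/min → bracket 30–69 mL/min.
Dose for this bracket: 200 mg.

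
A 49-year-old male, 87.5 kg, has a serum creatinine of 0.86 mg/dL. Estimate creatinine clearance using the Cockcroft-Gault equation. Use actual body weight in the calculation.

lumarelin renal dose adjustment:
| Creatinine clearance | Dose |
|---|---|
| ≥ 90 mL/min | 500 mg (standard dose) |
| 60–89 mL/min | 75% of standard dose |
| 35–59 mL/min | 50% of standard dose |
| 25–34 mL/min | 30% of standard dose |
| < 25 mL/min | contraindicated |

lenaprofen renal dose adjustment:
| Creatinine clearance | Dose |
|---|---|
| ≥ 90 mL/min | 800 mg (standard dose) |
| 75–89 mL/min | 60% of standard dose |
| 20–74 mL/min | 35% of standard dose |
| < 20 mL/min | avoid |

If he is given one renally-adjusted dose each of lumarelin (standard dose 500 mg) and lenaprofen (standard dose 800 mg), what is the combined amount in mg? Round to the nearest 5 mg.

CrCl = (140 − 49) × 87.5 / (72 × 0.86) = 7962.5 / 61.92 ≈ 128.6 mL/min
CrCl ≈ 129 mL/min.
lumarelin: ≥ 90 mL/min → 100% of 500 mg = 500 mg.
lenaprofen: ≥ 90 mL/min → 100% of 800 mg = 800 mg.
Total = 500 + 800 = 1300 mg.

1300 mg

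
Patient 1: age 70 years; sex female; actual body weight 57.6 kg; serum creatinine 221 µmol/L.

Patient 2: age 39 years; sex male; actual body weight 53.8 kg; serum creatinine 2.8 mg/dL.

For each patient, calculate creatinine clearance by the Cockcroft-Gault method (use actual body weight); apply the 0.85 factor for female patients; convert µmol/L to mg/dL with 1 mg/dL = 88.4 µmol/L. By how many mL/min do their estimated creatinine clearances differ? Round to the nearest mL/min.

Patient 1: SCr = 221 / 88.4 = 2.5 mg/dL
Patient 1: CrCl = (140 − 70) × 57.6 / (72 × 2.5) × 0.85 = 4032.0 / 180.00 × 0.85 ≈ 19.0 mL/min
Patient 2: CrCl = (140 − 39) × 53.8 / (72 × 2.8) = 5433.8 / 201.60 ≈ 27.0 mL/min
|19.0 − 27.0| = 8.0 mL/min

8 mL/min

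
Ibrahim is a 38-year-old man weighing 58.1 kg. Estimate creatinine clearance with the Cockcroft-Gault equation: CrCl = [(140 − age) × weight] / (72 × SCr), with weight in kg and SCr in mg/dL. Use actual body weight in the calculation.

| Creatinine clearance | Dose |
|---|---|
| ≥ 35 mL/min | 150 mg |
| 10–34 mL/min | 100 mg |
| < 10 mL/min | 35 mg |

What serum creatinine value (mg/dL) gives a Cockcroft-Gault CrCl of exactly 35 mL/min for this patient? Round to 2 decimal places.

2.35 mg/dL

Standard dose requires CrCl ≥ 35 mL/min.
Set (140 − 38) × 58.1 / (72 × SCr) = 35
SCr = (140 − 38) × 58.1 / (72 × 35) = 2.352 mg/dL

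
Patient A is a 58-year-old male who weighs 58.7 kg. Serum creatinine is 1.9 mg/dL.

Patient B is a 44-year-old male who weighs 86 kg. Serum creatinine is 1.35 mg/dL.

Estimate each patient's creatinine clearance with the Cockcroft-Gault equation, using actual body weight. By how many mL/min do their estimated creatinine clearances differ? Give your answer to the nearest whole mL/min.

Patient A: CrCl = (140 − 58) × 58.7 / (72 × 1.9) = 4813.4 / 136.80 ≈ 35.2 mL/min
Patient B: CrCl = (140 − 44) × 86 / (72 × 1.35) = 8256.0 / 97.20 ≈ 84.9 mL/min
|35.2 − 84.9| = 49.7 mL/min

50 mL/min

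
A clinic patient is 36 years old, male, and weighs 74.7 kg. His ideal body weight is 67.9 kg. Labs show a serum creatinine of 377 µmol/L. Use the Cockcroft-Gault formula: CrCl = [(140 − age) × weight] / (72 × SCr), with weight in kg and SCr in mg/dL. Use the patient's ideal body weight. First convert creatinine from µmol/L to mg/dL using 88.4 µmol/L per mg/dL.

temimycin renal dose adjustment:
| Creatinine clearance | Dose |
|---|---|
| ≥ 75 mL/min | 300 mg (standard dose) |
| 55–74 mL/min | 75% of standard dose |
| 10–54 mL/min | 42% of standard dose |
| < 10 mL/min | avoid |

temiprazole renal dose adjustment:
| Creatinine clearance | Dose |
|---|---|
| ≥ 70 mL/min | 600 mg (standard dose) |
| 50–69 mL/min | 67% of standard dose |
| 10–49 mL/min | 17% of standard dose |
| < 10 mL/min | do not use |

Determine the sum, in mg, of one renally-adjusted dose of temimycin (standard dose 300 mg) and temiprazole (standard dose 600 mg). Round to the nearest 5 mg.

SCr = 377 / 88.4 = 4.265 mg/dL
CrCl = (140 − 36) × 67.9 / (72 × 4.265) = 7061.6 / 307.08 ≈ 23.0 mL/min
CrCl ≈ 23 mL/min.
temimycin: 10–54 mL/min → 42% of 300 mg = 126 mg.
temiprazole: 10–49 mL/min → 17% of 600 mg = 102 mg.
Total = 126 + 102 = 228 mg.

230 mg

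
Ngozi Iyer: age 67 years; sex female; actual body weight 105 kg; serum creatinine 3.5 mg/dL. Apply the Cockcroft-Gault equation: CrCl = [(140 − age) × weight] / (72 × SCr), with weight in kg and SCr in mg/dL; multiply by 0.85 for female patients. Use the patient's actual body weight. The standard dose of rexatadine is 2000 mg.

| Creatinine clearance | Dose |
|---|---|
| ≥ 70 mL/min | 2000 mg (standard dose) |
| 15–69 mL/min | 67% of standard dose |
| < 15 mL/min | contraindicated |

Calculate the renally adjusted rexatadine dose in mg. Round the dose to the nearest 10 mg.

CrCl = (140 − 67) × 105 / (72 × 3.5) × 0.85 = 7665.0 / 252.00 × 0.85 ≈ 25.9 mL/min
CrCl ≈ 26 mL/min → bracket 15–69 mL/min.
67% of 2000 mg = 1340 mg

1340 mg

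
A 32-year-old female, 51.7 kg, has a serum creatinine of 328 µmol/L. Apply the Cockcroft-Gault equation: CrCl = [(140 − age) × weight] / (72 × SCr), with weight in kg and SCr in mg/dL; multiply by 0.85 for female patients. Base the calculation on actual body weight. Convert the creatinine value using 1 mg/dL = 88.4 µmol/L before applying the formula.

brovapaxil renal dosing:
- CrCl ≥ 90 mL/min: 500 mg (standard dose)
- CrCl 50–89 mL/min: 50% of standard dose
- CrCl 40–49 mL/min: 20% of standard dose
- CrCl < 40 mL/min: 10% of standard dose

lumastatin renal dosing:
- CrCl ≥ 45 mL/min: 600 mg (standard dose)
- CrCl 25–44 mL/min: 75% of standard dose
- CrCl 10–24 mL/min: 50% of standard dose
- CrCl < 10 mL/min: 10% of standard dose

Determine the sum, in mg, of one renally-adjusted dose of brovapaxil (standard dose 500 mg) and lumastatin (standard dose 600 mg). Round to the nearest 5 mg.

SCr = 328 / 88.4 = 3.71 mg/dL
CrCl = (140 − 32) × 51.7 / (72 × 3.71) × 0.85 = 5583.6 / 267.12 × 0.85 ≈ 17.8 mL/min
CrCl ≈ 18 mL/min.
brovapaxil: < 40 mL/min → 10% of 500 mg = 50 mg.
lumastatin: 10–24 mL/min → 50% of 600 mg = 300 mg.
Total = 50 + 300 = 350 mg.

350 mg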